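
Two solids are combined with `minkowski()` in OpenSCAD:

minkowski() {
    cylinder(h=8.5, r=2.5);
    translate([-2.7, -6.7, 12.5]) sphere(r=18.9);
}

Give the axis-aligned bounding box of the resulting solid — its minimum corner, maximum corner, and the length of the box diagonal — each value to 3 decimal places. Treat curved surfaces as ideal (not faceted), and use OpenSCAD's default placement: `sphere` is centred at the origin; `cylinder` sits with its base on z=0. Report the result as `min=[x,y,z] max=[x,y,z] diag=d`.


min=[-24.100,-28.100,-6.400] max=[18.700,14.700,39.900] diag=76.206

A = translate([-2.7, -6.7, 12.5]) sphere(r=18.9) → bbox [-21.6,-25.6,-6.4] .. [16.2,12.2,31.4]
B = cylinder(h=8.5, r=2.5) → bbox [-2.5,-2.5,0] .. [2.5,2.5,8.5]
lo = A.lo+B.lo = [-21.6-2.5, -25.6-2.5, -6.4+0] = [-24.100,-28.100,-6.400]
hi = A.hi+B.hi = [16.2+2.5, 12.2+2.5, 31.4+8.5] = [18.700,14.700,39.900]
diag = √(42.8²+42.8²+46.3²) = √5807.37 = 76.206


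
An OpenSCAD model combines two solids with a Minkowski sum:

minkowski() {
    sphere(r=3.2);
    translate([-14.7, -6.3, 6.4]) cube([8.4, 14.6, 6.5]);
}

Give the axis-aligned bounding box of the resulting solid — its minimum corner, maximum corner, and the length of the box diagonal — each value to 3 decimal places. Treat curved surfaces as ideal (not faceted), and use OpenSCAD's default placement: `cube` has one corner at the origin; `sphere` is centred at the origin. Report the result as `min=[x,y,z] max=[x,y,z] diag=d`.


min=[-17.900,-9.500,3.200] max=[-3.100,11.500,16.100] diag=28.748

A = translate([-14.7, -6.3, 6.4]) cube([8.4, 14.6, 6.5]) → bbox [-14.7,-6.3,6.4] .. [-6.3,8.3,12.9]
B = sphere(r=3.2) → bbox [-3.2,-3.2,-3.2] .. [3.2,3.2,3.2]
lo = A.lo+B.lo = [-14.7-3.2, -6.3-3.2, 6.4-3.2] = [-17.900,-9.500,3.200]
hi = A.hi+B.hi = [-6.3+3.2, 8.3+3.2, 12.9+3.2] = [-3.100,11.500,16.100]
diag = √(14.8²+21²+12.9²) = √826.45 = 28.748


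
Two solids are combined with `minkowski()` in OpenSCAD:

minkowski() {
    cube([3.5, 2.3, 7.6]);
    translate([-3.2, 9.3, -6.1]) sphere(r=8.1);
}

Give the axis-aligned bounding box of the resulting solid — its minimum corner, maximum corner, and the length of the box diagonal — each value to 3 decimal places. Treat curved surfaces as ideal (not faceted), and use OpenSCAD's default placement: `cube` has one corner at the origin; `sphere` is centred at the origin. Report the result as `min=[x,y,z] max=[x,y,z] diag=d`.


min=[-11.300,1.200,-14.200] max=[8.400,19.700,9.600] diag=36.011

A = translate([-3.2, 9.3, -6.1]) sphere(r=8.1) → bbox [-11.3,1.2,-14.2] .. [4.9,17.4,2]
B = cube([3.5, 2.3, 7.6]) → bbox [0,0,0] .. [3.5,2.3,7.6]
lo = A.lo+B.lo = [-11.3+0, 1.2+0, -14.2+0] = [-11.300,1.200,-14.200]
hi = A.hi+B.hi = [4.9+3.5, 17.4+2.3, 2+7.6] = [8.400,19.700,9.600]
diag = √(19.7²+18.5²+23.8²) = √1296.78 = 36.011


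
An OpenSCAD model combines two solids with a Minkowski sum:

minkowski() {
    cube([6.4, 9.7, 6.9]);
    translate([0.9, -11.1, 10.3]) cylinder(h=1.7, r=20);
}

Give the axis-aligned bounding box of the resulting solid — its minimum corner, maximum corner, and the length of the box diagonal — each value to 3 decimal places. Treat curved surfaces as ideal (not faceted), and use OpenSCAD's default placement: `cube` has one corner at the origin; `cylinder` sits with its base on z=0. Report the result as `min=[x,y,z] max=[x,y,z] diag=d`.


min=[-19.100,-31.100,10.300] max=[27.300,18.600,18.900] diag=68.535

A = translate([0.9, -11.1, 10.3]) cylinder(h=1.7, r=20) → bbox [-19.1,-31.1,10.3] .. [20.9,8.9,12]
B = cube([6.4, 9.7, 6.9]) → bbox [0,0,0] .. [6.4,9.7,6.9]
lo = A.lo+B.lo = [-19.1+0, -31.1+0, 10.3+0] = [-19.100,-31.100,10.300]
hi = A.hi+B.hi = [20.9+6.4, 8.9+9.7, 12+6.9] = [27.300,18.600,18.900]
diag = √(46.4²+49.7²+8.6²) = √4697.01 = 68.535


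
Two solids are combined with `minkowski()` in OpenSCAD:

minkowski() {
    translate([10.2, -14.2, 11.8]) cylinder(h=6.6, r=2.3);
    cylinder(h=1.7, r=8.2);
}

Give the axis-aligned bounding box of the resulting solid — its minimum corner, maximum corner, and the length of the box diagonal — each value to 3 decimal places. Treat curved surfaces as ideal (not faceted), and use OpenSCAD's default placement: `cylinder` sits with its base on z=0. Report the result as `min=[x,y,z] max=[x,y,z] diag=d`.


A = translate([10.2, -14.2, 11.8]) cylinder(h=6.6, r=2.3) → bbox [7.9,-16.5,11.8] .. [12.5,-11.9,18.4]
B = cylinder(h=1.7, r=8.2) → bbox [-8.2,-8.2,0] .. [8.2,8.2,1.7]
lo = A.lo+B.lo = [7.9-8.2, -16.5-8.2, 11.8+0] = [-0.300,-24.700,11.800]
hi = A.hi+B.hi = [12.5+8.2, -11.9+8.2, 18.4+1.7] = [20.700,-3.700,20.100]
diag = √(21²+21²+8.3²) = √950.89 = 30.837

min=[-0.300,-24.700,11.800] max=[20.700,-3.700,20.100] diag=30.837


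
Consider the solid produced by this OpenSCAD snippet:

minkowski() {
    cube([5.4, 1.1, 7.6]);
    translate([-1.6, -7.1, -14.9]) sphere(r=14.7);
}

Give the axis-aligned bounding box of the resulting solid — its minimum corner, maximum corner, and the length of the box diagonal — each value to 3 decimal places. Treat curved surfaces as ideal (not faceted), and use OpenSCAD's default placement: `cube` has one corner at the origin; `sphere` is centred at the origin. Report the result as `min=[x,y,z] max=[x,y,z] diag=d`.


min=[-16.300,-21.800,-29.600] max=[18.500,8.700,7.400] diag=59.248

A = translate([-1.6, -7.1, -14.9]) sphere(r=14.7) → bbox [-16.3,-21.8,-29.6] .. [13.1,7.6,-0.2]
B = cube([5.4, 1.1, 7.6]) → bbox [0,0,0] .. [5.4,1.1,7.6]
lo = A.lo+B.lo = [-16.3+0, -21.8+0, -29.6+0] = [-16.300,-21.800,-29.600]
hi = A.hi+B.hi = [13.1+5.4, 7.6+1.1, -0.2+7.6] = [18.500,8.700,7.400]
diag = √(34.8²+30.5²+37²) = √3510.29 = 59.248


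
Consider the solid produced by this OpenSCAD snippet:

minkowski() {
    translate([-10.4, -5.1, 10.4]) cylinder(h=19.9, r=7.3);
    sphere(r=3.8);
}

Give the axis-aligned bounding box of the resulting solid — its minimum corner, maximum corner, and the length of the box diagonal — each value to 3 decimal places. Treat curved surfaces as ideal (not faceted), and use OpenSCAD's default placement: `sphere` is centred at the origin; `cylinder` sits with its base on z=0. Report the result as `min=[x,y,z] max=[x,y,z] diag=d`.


A = translate([-10.4, -5.1, 10.4]) cylinder(h=19.9, r=7.3) → bbox [-17.7,-12.4,10.4] .. [-3.1,2.2,30.3]
B = sphere(r=3.8) → bbox [-3.8,-3.8,-3.8] .. [3.8,3.8,3.8]
lo = A.lo+B.lo = [-17.7-3.8, -12.4-3.8, 10.4-3.8] = [-21.500,-16.200,6.600]
hi = A.hi+B.hi = [-3.1+3.8, 2.2+3.8, 30.3+3.8] = [0.700,6.000,34.100]
diag = √(22.2²+22.2²+27.5²) = √1741.93 = 41.736

min=[-21.500,-16.200,6.600] max=[0.700,6.000,34.100] diag=41.736


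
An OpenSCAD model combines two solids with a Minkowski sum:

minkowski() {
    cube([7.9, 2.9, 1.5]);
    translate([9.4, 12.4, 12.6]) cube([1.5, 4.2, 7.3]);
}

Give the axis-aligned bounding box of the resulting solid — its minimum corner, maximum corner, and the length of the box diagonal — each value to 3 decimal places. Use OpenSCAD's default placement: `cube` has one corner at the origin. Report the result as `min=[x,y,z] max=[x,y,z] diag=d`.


min=[9.400,12.400,12.600] max=[18.800,19.500,21.400] diag=14.704

A = translate([9.4, 12.4, 12.6]) cube([1.5, 4.2, 7.3]) → bbox [9.4,12.4,12.6] .. [10.9,16.6,19.9]
B = cube([7.9, 2.9, 1.5]) → bbox [0,0,0] .. [7.9,2.9,1.5]
lo = A.lo+B.lo = [9.4+0, 12.4+0, 12.6+0] = [9.400,12.400,12.600]
hi = A.hi+B.hi = [10.9+7.9, 16.6+2.9, 19.9+1.5] = [18.800,19.500,21.400]
diag = √(9.4²+7.1²+8.8²) = √216.21 = 14.704


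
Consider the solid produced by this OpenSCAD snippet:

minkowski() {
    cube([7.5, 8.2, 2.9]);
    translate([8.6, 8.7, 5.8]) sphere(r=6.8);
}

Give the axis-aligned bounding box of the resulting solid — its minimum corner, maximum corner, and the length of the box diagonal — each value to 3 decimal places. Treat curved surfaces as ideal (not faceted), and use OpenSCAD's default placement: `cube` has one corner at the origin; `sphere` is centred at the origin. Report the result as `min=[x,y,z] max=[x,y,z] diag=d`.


min=[1.800,1.900,-1.000] max=[22.900,23.700,15.500] diag=34.535

A = translate([8.6, 8.7, 5.8]) sphere(r=6.8) → bbox [1.8,1.9,-1] .. [15.4,15.5,12.6]
B = cube([7.5, 8.2, 2.9]) → bbox [0,0,0] .. [7.5,8.2,2.9]
lo = A.lo+B.lo = [1.8+0, 1.9+0, -1+0] = [1.800,1.900,-1.000]
hi = A.hi+B.hi = [15.4+7.5, 15.5+8.2, 12.6+2.9] = [22.900,23.700,15.500]
diag = √(21.1²+21.8²+16.5²) = √1192.7 = 34.535


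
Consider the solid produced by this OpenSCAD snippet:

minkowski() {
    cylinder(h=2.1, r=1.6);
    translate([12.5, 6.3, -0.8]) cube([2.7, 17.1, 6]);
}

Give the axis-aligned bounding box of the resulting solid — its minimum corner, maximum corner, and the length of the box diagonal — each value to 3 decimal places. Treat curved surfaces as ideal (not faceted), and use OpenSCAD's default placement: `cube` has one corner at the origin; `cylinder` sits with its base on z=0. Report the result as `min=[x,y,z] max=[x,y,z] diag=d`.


min=[10.900,4.700,-0.800] max=[16.800,25.000,7.300] diag=22.639

A = translate([12.5, 6.3, -0.8]) cube([2.7, 17.1, 6]) → bbox [12.5,6.3,-0.8] .. [15.2,23.4,5.2]
B = cylinder(h=2.1, r=1.6) → bbox [-1.6,-1.6,0] .. [1.6,1.6,2.1]
lo = A.lo+B.lo = [12.5-1.6, 6.3-1.6, -0.8+0] = [10.900,4.700,-0.800]
hi = A.hi+B.hi = [15.2+1.6, 23.4+1.6, 5.2+2.1] = [16.800,25.000,7.300]
diag = √(5.9²+20.3²+8.1²) = √512.51 = 22.639


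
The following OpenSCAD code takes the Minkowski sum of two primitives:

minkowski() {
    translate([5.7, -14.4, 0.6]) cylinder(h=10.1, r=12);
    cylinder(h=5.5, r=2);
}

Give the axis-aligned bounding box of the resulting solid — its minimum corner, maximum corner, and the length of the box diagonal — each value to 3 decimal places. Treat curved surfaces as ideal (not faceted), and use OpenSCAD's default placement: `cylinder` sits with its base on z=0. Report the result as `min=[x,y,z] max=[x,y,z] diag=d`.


A = translate([5.7, -14.4, 0.6]) cylinder(h=10.1, r=12) → bbox [-6.3,-26.4,0.6] .. [17.7,-2.4,10.7]
B = cylinder(h=5.5, r=2) → bbox [-2,-2,0] .. [2,2,5.5]
lo = A.lo+B.lo = [-6.3-2, -26.4-2, 0.6+0] = [-8.300,-28.400,0.600]
hi = A.hi+B.hi = [17.7+2, -2.4+2, 10.7+5.5] = [19.700,-0.400,16.200]
diag = √(28²+28²+15.6²) = √1811.36 = 42.560

min=[-8.300,-28.400,0.600] max=[19.700,-0.400,16.200] diag=42.560


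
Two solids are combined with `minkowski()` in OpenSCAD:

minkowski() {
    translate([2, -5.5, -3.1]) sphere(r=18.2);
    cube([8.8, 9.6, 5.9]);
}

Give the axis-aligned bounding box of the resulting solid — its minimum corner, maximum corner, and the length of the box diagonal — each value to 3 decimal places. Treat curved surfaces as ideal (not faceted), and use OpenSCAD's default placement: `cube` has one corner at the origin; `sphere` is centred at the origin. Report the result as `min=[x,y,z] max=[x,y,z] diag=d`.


A = translate([2, -5.5, -3.1]) sphere(r=18.2) → bbox [-16.2,-23.7,-21.3] .. [20.2,12.7,15.1]
B = cube([8.8, 9.6, 5.9]) → bbox [0,0,0] .. [8.8,9.6,5.9]
lo = A.lo+B.lo = [-16.2+0, -23.7+0, -21.3+0] = [-16.200,-23.700,-21.300]
hi = A.hi+B.hi = [20.2+8.8, 12.7+9.6, 15.1+5.9] = [29.000,22.300,21.000]
diag = √(45.2²+46²+42.3²) = √5948.33 = 77.125

min=[-16.200,-23.700,-21.300] max=[29.000,22.300,21.000] diag=77.125


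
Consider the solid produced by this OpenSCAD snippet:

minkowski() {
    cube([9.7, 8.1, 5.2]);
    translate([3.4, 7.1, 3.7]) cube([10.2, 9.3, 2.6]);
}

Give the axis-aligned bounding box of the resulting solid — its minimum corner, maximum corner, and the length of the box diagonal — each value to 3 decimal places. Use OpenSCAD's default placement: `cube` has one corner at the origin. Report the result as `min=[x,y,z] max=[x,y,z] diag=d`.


A = translate([3.4, 7.1, 3.7]) cube([10.2, 9.3, 2.6]) → bbox [3.4,7.1,3.7] .. [13.6,16.4,6.3]
B = cube([9.7, 8.1, 5.2]) → bbox [0,0,0] .. [9.7,8.1,5.2]
lo = A.lo+B.lo = [3.4+0, 7.1+0, 3.7+0] = [3.400,7.100,3.700]
hi = A.hi+B.hi = [13.6+9.7, 16.4+8.1, 6.3+5.2] = [23.300,24.500,11.500]
diag = √(19.9²+17.4²+7.8²) = √759.61 = 27.561

min=[3.400,7.100,3.700] max=[23.300,24.500,11.500] diag=27.561


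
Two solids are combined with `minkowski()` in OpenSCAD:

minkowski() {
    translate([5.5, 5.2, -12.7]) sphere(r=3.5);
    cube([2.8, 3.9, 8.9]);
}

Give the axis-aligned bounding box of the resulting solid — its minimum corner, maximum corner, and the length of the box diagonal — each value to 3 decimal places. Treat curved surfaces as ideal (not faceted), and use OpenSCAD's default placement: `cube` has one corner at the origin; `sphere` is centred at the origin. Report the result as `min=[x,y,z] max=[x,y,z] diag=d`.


min=[2.000,1.700,-16.200] max=[11.800,12.600,-0.300] diag=21.625

A = translate([5.5, 5.2, -12.7]) sphere(r=3.5) → bbox [2,1.7,-16.2] .. [9,8.7,-9.2]
B = cube([2.8, 3.9, 8.9]) → bbox [0,0,0] .. [2.8,3.9,8.9]
lo = A.lo+B.lo = [2+0, 1.7+0, -16.2+0] = [2.000,1.700,-16.200]
hi = A.hi+B.hi = [9+2.8, 8.7+3.9, -9.2+8.9] = [11.800,12.600,-0.300]
diag = √(9.8²+10.9²+15.9²) = √467.66 = 21.625


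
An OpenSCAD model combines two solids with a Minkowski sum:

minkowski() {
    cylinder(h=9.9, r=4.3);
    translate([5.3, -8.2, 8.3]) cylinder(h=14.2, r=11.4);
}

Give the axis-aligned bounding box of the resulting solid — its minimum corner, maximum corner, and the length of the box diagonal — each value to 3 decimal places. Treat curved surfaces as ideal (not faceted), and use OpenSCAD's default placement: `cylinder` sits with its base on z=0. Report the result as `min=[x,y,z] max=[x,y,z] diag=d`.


min=[-10.400,-23.900,8.300] max=[21.000,7.500,32.400] diag=50.525

A = translate([5.3, -8.2, 8.3]) cylinder(h=14.2, r=11.4) → bbox [-6.1,-19.6,8.3] .. [16.7,3.2,22.5]
B = cylinder(h=9.9, r=4.3) → bbox [-4.3,-4.3,0] .. [4.3,4.3,9.9]
lo = A.lo+B.lo = [-6.1-4.3, -19.6-4.3, 8.3+0] = [-10.400,-23.900,8.300]
hi = A.hi+B.hi = [16.7+4.3, 3.2+4.3, 22.5+9.9] = [21.000,7.500,32.400]
diag = √(31.4²+31.4²+24.1²) = √2552.73 = 50.525


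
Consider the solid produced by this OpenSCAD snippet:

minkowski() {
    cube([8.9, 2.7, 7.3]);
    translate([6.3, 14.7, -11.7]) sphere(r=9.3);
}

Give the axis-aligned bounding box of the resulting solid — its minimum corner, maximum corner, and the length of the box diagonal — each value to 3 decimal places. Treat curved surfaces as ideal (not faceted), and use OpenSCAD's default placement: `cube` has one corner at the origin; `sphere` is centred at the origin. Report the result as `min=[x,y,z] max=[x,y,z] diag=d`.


A = translate([6.3, 14.7, -11.7]) sphere(r=9.3) → bbox [-3,5.4,-21] .. [15.6,24,-2.4]
B = cube([8.9, 2.7, 7.3]) → bbox [0,0,0] .. [8.9,2.7,7.3]
lo = A.lo+B.lo = [-3+0, 5.4+0, -21+0] = [-3.000,5.400,-21.000]
hi = A.hi+B.hi = [15.6+8.9, 24+2.7, -2.4+7.3] = [24.500,26.700,4.900]
diag = √(27.5²+21.3²+25.9²) = √1880.75 = 43.368

min=[-3.000,5.400,-21.000] max=[24.500,26.700,4.900] diag=43.368


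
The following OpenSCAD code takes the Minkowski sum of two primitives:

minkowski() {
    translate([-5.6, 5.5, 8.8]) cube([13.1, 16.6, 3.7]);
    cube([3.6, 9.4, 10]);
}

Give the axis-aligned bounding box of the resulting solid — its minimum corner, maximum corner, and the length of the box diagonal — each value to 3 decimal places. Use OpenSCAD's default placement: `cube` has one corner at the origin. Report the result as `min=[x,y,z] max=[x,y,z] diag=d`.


min=[-5.600,5.500,8.800] max=[11.100,31.500,22.500] diag=33.802

A = translate([-5.6, 5.5, 8.8]) cube([13.1, 16.6, 3.7]) → bbox [-5.6,5.5,8.8] .. [7.5,22.1,12.5]
B = cube([3.6, 9.4, 10]) → bbox [0,0,0] .. [3.6,9.4,10]
lo = A.lo+B.lo = [-5.6+0, 5.5+0, 8.8+0] = [-5.600,5.500,8.800]
hi = A.hi+B.hi = [7.5+3.6, 22.1+9.4, 12.5+10] = [11.100,31.500,22.500]
diag = √(16.7²+26²+13.7²) = √1142.58 = 33.802


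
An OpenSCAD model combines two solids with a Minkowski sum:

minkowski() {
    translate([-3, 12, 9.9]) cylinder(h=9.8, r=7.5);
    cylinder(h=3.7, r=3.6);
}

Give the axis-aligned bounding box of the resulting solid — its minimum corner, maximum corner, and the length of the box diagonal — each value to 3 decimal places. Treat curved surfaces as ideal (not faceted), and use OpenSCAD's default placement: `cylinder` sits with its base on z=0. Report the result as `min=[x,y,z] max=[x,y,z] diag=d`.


min=[-14.100,0.900,9.900] max=[8.100,23.100,23.400] diag=34.175

A = translate([-3, 12, 9.9]) cylinder(h=9.8, r=7.5) → bbox [-10.5,4.5,9.9] .. [4.5,19.5,19.7]
B = cylinder(h=3.7, r=3.6) → bbox [-3.6,-3.6,0] .. [3.6,3.6,3.7]
lo = A.lo+B.lo = [-10.5-3.6, 4.5-3.6, 9.9+0] = [-14.100,0.900,9.900]
hi = A.hi+B.hi = [4.5+3.6, 19.5+3.6, 19.7+3.7] = [8.100,23.100,23.400]
diag = √(22.2²+22.2²+13.5²) = √1167.93 = 34.175


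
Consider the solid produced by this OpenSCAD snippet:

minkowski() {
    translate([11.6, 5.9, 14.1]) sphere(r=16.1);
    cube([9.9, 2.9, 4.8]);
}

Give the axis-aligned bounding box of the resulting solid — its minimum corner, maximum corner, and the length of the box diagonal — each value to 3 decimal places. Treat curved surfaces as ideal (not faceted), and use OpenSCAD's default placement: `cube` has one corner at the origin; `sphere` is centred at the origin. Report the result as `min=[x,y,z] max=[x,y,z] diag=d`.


min=[-4.500,-10.200,-2.000] max=[37.600,24.900,35.000] diag=66.132

A = translate([11.6, 5.9, 14.1]) sphere(r=16.1) → bbox [-4.5,-10.2,-2] .. [27.7,22,30.2]
B = cube([9.9, 2.9, 4.8]) → bbox [0,0,0] .. [9.9,2.9,4.8]
lo = A.lo+B.lo = [-4.5+0, -10.2+0, -2+0] = [-4.500,-10.200,-2.000]
hi = A.hi+B.hi = [27.7+9.9, 22+2.9, 30.2+4.8] = [37.600,24.900,35.000]
diag = √(42.1²+35.1²+37²) = √4373.42 = 66.132


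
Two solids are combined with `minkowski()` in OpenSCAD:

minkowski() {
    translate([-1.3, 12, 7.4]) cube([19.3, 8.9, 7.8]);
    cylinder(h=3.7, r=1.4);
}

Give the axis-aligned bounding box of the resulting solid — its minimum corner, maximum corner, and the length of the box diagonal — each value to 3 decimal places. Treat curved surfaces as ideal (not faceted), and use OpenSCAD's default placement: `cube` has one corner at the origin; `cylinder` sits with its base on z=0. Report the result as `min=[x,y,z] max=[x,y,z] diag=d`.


min=[-2.700,10.600,7.400] max=[19.400,22.300,18.900] diag=27.524

A = translate([-1.3, 12, 7.4]) cube([19.3, 8.9, 7.8]) → bbox [-1.3,12,7.4] .. [18,20.9,15.2]
B = cylinder(h=3.7, r=1.4) → bbox [-1.4,-1.4,0] .. [1.4,1.4,3.7]
lo = A.lo+B.lo = [-1.3-1.4, 12-1.4, 7.4+0] = [-2.700,10.600,7.400]
hi = A.hi+B.hi = [18+1.4, 20.9+1.4, 15.2+3.7] = [19.400,22.300,18.900]
diag = √(22.1²+11.7²+11.5²) = √757.55 = 27.524


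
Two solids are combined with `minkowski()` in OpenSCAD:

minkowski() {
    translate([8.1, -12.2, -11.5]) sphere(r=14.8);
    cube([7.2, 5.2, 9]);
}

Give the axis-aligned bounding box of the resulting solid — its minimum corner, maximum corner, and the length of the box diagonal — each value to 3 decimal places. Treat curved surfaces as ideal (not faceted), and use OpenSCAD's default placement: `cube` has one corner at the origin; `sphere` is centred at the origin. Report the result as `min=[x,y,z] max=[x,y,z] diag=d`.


A = translate([8.1, -12.2, -11.5]) sphere(r=14.8) → bbox [-6.7,-27,-26.3] .. [22.9,2.6,3.3]
B = cube([7.2, 5.2, 9]) → bbox [0,0,0] .. [7.2,5.2,9]
lo = A.lo+B.lo = [-6.7+0, -27+0, -26.3+0] = [-6.700,-27.000,-26.300]
hi = A.hi+B.hi = [22.9+7.2, 2.6+5.2, 3.3+9] = [30.100,7.800,12.300]
diag = √(36.8²+34.8²+38.6²) = √4055.24 = 63.681

min=[-6.700,-27.000,-26.300] max=[30.100,7.800,12.300] diag=63.681


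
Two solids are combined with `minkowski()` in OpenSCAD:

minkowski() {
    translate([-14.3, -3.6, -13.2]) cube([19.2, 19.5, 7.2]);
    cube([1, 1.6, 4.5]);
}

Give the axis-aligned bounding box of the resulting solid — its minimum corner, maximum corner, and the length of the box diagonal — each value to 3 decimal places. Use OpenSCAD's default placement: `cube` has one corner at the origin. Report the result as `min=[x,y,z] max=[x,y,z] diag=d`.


min=[-14.300,-3.600,-13.200] max=[5.900,17.500,-1.500] diag=31.466

A = translate([-14.3, -3.6, -13.2]) cube([19.2, 19.5, 7.2]) → bbox [-14.3,-3.6,-13.2] .. [4.9,15.9,-6]
B = cube([1, 1.6, 4.5]) → bbox [0,0,0] .. [1,1.6,4.5]
lo = A.lo+B.lo = [-14.3+0, -3.6+0, -13.2+0] = [-14.300,-3.600,-13.200]
hi = A.hi+B.hi = [4.9+1, 15.9+1.6, -6+4.5] = [5.900,17.500,-1.500]
diag = √(20.2²+21.1²+11.7²) = √990.14 = 31.466


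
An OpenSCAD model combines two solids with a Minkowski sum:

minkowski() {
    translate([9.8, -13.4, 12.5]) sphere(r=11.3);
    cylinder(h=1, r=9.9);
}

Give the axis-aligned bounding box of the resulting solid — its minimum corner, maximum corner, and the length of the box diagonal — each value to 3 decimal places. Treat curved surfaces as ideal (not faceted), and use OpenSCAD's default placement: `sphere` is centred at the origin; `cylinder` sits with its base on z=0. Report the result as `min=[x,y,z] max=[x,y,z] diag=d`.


A = translate([9.8, -13.4, 12.5]) sphere(r=11.3) → bbox [-1.5,-24.7,1.2] .. [21.1,-2.1,23.8]
B = cylinder(h=1, r=9.9) → bbox [-9.9,-9.9,0] .. [9.9,9.9,1]
lo = A.lo+B.lo = [-1.5-9.9, -24.7-9.9, 1.2+0] = [-11.400,-34.600,1.200]
hi = A.hi+B.hi = [21.1+9.9, -2.1+9.9, 23.8+1] = [31.000,7.800,24.800]
diag = √(42.4²+42.4²+23.6²) = √4152.48 = 64.440

min=[-11.400,-34.600,1.200] max=[31.000,7.800,24.800] diag=64.440


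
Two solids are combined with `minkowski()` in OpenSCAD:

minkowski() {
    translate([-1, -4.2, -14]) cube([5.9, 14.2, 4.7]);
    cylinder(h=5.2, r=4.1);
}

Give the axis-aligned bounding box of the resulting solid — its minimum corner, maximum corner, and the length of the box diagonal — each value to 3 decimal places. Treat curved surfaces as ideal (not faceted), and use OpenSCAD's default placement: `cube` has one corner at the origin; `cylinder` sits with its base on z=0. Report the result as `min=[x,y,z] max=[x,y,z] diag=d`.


A = translate([-1, -4.2, -14]) cube([5.9, 14.2, 4.7]) → bbox [-1,-4.2,-14] .. [4.9,10,-9.3]
B = cylinder(h=5.2, r=4.1) → bbox [-4.1,-4.1,0] .. [4.1,4.1,5.2]
lo = A.lo+B.lo = [-1-4.1, -4.2-4.1, -14+0] = [-5.100,-8.300,-14.000]
hi = A.hi+B.hi = [4.9+4.1, 10+4.1, -9.3+5.2] = [9.000,14.100,-4.100]
diag = √(14.1²+22.4²+9.9²) = √798.58 = 28.259

min=[-5.100,-8.300,-14.000] max=[9.000,14.100,-4.100] diag=28.259


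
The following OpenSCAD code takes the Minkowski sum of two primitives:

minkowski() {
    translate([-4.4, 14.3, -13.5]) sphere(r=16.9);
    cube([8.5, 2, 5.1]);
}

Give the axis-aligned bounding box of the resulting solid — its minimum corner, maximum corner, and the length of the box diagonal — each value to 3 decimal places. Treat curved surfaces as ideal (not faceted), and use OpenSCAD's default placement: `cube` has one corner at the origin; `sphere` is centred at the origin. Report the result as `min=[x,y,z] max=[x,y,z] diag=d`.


min=[-21.300,-2.600,-30.400] max=[21.000,33.200,8.500] diag=67.706

A = translate([-4.4, 14.3, -13.5]) sphere(r=16.9) → bbox [-21.3,-2.6,-30.4] .. [12.5,31.2,3.4]
B = cube([8.5, 2, 5.1]) → bbox [0,0,0] .. [8.5,2,5.1]
lo = A.lo+B.lo = [-21.3+0, -2.6+0, -30.4+0] = [-21.300,-2.600,-30.400]
hi = A.hi+B.hi = [12.5+8.5, 31.2+2, 3.4+5.1] = [21.000,33.200,8.500]
diag = √(42.3²+35.8²+38.9²) = √4584.14 = 67.706


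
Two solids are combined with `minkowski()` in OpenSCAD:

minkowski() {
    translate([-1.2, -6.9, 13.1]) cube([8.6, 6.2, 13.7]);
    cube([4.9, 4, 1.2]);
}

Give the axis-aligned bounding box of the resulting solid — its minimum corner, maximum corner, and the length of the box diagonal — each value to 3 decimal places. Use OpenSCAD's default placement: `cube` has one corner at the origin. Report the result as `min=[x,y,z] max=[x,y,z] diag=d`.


min=[-1.200,-6.900,13.100] max=[12.300,3.300,28.000] diag=22.546

A = translate([-1.2, -6.9, 13.1]) cube([8.6, 6.2, 13.7]) → bbox [-1.2,-6.9,13.1] .. [7.4,-0.7,26.8]
B = cube([4.9, 4, 1.2]) → bbox [0,0,0] .. [4.9,4,1.2]
lo = A.lo+B.lo = [-1.2+0, -6.9+0, 13.1+0] = [-1.200,-6.900,13.100]
hi = A.hi+B.hi = [7.4+4.9, -0.7+4, 26.8+1.2] = [12.300,3.300,28.000]
diag = √(13.5²+10.2²+14.9²) = √508.3 = 22.546


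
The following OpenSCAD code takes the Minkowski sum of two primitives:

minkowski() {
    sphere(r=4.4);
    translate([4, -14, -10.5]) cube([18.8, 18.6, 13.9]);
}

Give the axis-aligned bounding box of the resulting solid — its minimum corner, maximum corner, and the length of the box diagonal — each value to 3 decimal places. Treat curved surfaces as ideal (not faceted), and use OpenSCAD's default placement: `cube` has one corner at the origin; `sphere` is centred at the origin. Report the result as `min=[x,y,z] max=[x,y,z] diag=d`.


A = translate([4, -14, -10.5]) cube([18.8, 18.6, 13.9]) → bbox [4,-14,-10.5] .. [22.8,4.6,3.4]
B = sphere(r=4.4) → bbox [-4.4,-4.4,-4.4] .. [4.4,4.4,4.4]
lo = A.lo+B.lo = [4-4.4, -14-4.4, -10.5-4.4] = [-0.400,-18.400,-14.900]
hi = A.hi+B.hi = [22.8+4.4, 4.6+4.4, 3.4+4.4] = [27.200,9.000,7.800]
diag = √(27.6²+27.4²+22.7²) = √2027.81 = 45.031

min=[-0.400,-18.400,-14.900] max=[27.200,9.000,7.800] diag=45.031


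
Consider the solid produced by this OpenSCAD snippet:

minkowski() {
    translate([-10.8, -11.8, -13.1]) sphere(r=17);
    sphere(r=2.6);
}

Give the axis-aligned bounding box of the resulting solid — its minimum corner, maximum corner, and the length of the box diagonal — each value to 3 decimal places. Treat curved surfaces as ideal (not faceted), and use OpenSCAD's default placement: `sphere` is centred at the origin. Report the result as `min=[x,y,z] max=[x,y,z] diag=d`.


min=[-30.400,-31.400,-32.700] max=[8.800,7.800,6.500] diag=67.896

A = translate([-10.8, -11.8, -13.1]) sphere(r=17) → bbox [-27.8,-28.8,-30.1] .. [6.2,5.2,3.9]
B = sphere(r=2.6) → bbox [-2.6,-2.6,-2.6] .. [2.6,2.6,2.6]
lo = A.lo+B.lo = [-27.8-2.6, -28.8-2.6, -30.1-2.6] = [-30.400,-31.400,-32.700]
hi = A.hi+B.hi = [6.2+2.6, 5.2+2.6, 3.9+2.6] = [8.800,7.800,6.500]
diag = √(39.2²+39.2²+39.2²) = √4609.92 = 67.896


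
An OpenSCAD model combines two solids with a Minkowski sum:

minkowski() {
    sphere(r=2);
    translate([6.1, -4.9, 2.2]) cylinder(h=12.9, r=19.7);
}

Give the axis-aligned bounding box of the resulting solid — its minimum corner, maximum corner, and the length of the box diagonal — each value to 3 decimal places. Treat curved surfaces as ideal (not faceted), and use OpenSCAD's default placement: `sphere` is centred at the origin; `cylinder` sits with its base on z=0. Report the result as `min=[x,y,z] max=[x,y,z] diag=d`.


A = translate([6.1, -4.9, 2.2]) cylinder(h=12.9, r=19.7) → bbox [-13.6,-24.6,2.2] .. [25.8,14.8,15.1]
B = sphere(r=2) → bbox [-2,-2,-2] .. [2,2,2]
lo = A.lo+B.lo = [-13.6-2, -24.6-2, 2.2-2] = [-15.600,-26.600,0.200]
hi = A.hi+B.hi = [25.8+2, 14.8+2, 15.1+2] = [27.800,16.800,17.100]
diag = √(43.4²+43.4²+16.9²) = √4052.73 = 63.661

min=[-15.600,-26.600,0.200] max=[27.800,16.800,17.100] diag=63.661


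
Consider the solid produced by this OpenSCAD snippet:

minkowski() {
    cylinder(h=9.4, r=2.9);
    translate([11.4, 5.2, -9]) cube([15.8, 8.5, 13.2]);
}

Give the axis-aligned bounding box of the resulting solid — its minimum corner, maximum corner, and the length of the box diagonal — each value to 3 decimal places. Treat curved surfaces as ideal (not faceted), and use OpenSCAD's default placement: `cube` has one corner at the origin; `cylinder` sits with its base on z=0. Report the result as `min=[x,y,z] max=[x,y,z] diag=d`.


min=[8.500,2.300,-9.000] max=[30.100,16.600,13.600] diag=34.377

A = translate([11.4, 5.2, -9]) cube([15.8, 8.5, 13.2]) → bbox [11.4,5.2,-9] .. [27.2,13.7,4.2]
B = cylinder(h=9.4, r=2.9) → bbox [-2.9,-2.9,0] .. [2.9,2.9,9.4]
lo = A.lo+B.lo = [11.4-2.9, 5.2-2.9, -9+0] = [8.500,2.300,-9.000]
hi = A.hi+B.hi = [27.2+2.9, 13.7+2.9, 4.2+9.4] = [30.100,16.600,13.600]
diag = √(21.6²+14.3²+22.6²) = √1181.81 = 34.377


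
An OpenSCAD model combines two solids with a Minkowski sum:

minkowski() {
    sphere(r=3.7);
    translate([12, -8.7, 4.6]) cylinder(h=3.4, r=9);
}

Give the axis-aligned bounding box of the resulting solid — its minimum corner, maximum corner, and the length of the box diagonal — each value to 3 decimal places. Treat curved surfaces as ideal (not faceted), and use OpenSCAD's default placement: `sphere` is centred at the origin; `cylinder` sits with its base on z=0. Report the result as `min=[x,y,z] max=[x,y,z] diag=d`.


A = translate([12, -8.7, 4.6]) cylinder(h=3.4, r=9) → bbox [3,-17.7,4.6] .. [21,0.3,8]
B = sphere(r=3.7) → bbox [-3.7,-3.7,-3.7] .. [3.7,3.7,3.7]
lo = A.lo+B.lo = [3-3.7, -17.7-3.7, 4.6-3.7] = [-0.700,-21.400,0.900]
hi = A.hi+B.hi = [21+3.7, 0.3+3.7, 8+3.7] = [24.700,4.000,11.700]
diag = √(25.4²+25.4²+10.8²) = √1406.96 = 37.509

min=[-0.700,-21.400,0.900] max=[24.700,4.000,11.700] diag=37.509


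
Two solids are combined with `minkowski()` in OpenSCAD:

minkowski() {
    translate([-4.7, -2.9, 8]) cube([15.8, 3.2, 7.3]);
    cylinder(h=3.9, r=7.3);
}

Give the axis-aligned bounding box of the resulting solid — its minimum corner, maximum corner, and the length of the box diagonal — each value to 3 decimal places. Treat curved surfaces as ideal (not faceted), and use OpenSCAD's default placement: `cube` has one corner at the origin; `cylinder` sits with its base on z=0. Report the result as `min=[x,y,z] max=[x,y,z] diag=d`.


A = translate([-4.7, -2.9, 8]) cube([15.8, 3.2, 7.3]) → bbox [-4.7,-2.9,8] .. [11.1,0.3,15.3]
B = cylinder(h=3.9, r=7.3) → bbox [-7.3,-7.3,0] .. [7.3,7.3,3.9]
lo = A.lo+B.lo = [-4.7-7.3, -2.9-7.3, 8+0] = [-12.000,-10.200,8.000]
hi = A.hi+B.hi = [11.1+7.3, 0.3+7.3, 15.3+3.9] = [18.400,7.600,19.200]
diag = √(30.4²+17.8²+11.2²) = √1366.44 = 36.965

min=[-12.000,-10.200,8.000] max=[18.400,7.600,19.200] diag=36.965


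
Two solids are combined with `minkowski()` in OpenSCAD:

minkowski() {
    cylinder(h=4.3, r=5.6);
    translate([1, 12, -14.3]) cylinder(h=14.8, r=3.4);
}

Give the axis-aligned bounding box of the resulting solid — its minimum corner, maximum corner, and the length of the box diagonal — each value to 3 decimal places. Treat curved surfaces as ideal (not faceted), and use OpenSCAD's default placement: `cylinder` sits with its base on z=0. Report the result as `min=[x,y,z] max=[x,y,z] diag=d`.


A = translate([1, 12, -14.3]) cylinder(h=14.8, r=3.4) → bbox [-2.4,8.6,-14.3] .. [4.4,15.4,0.5]
B = cylinder(h=4.3, r=5.6) → bbox [-5.6,-5.6,0] .. [5.6,5.6,4.3]
lo = A.lo+B.lo = [-2.4-5.6, 8.6-5.6, -14.3+0] = [-8.000,3.000,-14.300]
hi = A.hi+B.hi = [4.4+5.6, 15.4+5.6, 0.5+4.3] = [10.000,21.000,4.800]
diag = √(18²+18²+19.1²) = √1012.81 = 31.825

min=[-8.000,3.000,-14.300] max=[10.000,21.000,4.800] diag=31.825


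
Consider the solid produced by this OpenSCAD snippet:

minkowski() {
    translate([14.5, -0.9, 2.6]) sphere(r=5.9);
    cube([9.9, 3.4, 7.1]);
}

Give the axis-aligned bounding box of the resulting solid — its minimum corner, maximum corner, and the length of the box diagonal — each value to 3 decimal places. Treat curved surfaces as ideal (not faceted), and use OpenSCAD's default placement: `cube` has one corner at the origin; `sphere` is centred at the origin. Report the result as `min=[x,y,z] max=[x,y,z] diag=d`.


A = translate([14.5, -0.9, 2.6]) sphere(r=5.9) → bbox [8.6,-6.8,-3.3] .. [20.4,5,8.5]
B = cube([9.9, 3.4, 7.1]) → bbox [0,0,0] .. [9.9,3.4,7.1]
lo = A.lo+B.lo = [8.6+0, -6.8+0, -3.3+0] = [8.600,-6.800,-3.300]
hi = A.hi+B.hi = [20.4+9.9, 5+3.4, 8.5+7.1] = [30.300,8.400,15.600]
diag = √(21.7²+15.2²+18.9²) = √1059.14 = 32.544

min=[8.600,-6.800,-3.300] max=[30.300,8.400,15.600] diag=32.544


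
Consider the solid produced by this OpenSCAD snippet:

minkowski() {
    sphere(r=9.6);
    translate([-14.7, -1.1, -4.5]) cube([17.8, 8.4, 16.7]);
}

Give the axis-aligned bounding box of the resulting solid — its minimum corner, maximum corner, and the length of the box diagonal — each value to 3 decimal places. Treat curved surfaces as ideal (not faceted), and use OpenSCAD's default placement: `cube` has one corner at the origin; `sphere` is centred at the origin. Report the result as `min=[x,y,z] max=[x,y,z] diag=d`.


min=[-24.300,-10.700,-14.100] max=[12.700,16.900,21.800] diag=58.477

A = translate([-14.7, -1.1, -4.5]) cube([17.8, 8.4, 16.7]) → bbox [-14.7,-1.1,-4.5] .. [3.1,7.3,12.2]
B = sphere(r=9.6) → bbox [-9.6,-9.6,-9.6] .. [9.6,9.6,9.6]
lo = A.lo+B.lo = [-14.7-9.6, -1.1-9.6, -4.5-9.6] = [-24.300,-10.700,-14.100]
hi = A.hi+B.hi = [3.1+9.6, 7.3+9.6, 12.2+9.6] = [12.700,16.900,21.800]
diag = √(37²+27.6²+35.9²) = √3419.57 = 58.477


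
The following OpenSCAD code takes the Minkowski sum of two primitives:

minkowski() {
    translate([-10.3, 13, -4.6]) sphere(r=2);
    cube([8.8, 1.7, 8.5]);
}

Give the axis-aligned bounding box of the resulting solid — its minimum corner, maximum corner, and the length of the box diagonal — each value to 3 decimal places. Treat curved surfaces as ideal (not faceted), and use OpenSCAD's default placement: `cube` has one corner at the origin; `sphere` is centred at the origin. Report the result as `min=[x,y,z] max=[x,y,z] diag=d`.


min=[-12.300,11.000,-6.600] max=[0.500,16.700,5.900] diag=18.777

A = translate([-10.3, 13, -4.6]) sphere(r=2) → bbox [-12.3,11,-6.6] .. [-8.3,15,-2.6]
B = cube([8.8, 1.7, 8.5]) → bbox [0,0,0] .. [8.8,1.7,8.5]
lo = A.lo+B.lo = [-12.3+0, 11+0, -6.6+0] = [-12.300,11.000,-6.600]
hi = A.hi+B.hi = [-8.3+8.8, 15+1.7, -2.6+8.5] = [0.500,16.700,5.900]
diag = √(12.8²+5.7²+12.5²) = √352.58 = 18.777


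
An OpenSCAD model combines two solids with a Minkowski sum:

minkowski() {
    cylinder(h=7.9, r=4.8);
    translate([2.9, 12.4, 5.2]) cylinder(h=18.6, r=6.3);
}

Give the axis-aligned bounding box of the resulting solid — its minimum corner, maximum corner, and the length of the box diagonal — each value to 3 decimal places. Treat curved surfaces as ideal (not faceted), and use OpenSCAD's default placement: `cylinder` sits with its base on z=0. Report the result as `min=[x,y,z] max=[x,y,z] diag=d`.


A = translate([2.9, 12.4, 5.2]) cylinder(h=18.6, r=6.3) → bbox [-3.4,6.1,5.2] .. [9.2,18.7,23.8]
B = cylinder(h=7.9, r=4.8) → bbox [-4.8,-4.8,0] .. [4.8,4.8,7.9]
lo = A.lo+B.lo = [-3.4-4.8, 6.1-4.8, 5.2+0] = [-8.200,1.300,5.200]
hi = A.hi+B.hi = [9.2+4.8, 18.7+4.8, 23.8+7.9] = [14.000,23.500,31.700]
diag = √(22.2²+22.2²+26.5²) = √1687.93 = 41.084

min=[-8.200,1.300,5.200] max=[14.000,23.500,31.700] diag=41.084


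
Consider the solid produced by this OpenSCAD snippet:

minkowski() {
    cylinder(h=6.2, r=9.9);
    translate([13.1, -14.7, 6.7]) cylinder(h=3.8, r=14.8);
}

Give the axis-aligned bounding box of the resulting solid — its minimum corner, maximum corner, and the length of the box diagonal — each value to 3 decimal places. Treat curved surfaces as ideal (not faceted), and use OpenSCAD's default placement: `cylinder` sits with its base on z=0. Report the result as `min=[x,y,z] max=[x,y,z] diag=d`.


A = translate([13.1, -14.7, 6.7]) cylinder(h=3.8, r=14.8) → bbox [-1.7,-29.5,6.7] .. [27.9,0.1,10.5]
B = cylinder(h=6.2, r=9.9) → bbox [-9.9,-9.9,0] .. [9.9,9.9,6.2]
lo = A.lo+B.lo = [-1.7-9.9, -29.5-9.9, 6.7+0] = [-11.600,-39.400,6.700]
hi = A.hi+B.hi = [27.9+9.9, 0.1+9.9, 10.5+6.2] = [37.800,10.000,16.700]
diag = √(49.4²+49.4²+10²) = √4980.72 = 70.574

min=[-11.600,-39.400,6.700] max=[37.800,10.000,16.700] diag=70.574


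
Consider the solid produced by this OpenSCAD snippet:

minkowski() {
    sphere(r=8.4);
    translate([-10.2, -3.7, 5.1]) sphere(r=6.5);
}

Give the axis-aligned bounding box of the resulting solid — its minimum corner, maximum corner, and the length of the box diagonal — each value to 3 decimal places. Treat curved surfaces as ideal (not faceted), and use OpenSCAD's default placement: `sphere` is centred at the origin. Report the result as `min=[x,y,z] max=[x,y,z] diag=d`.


A = translate([-10.2, -3.7, 5.1]) sphere(r=6.5) → bbox [-16.7,-10.2,-1.4] .. [-3.7,2.8,11.6]
B = sphere(r=8.4) → bbox [-8.4,-8.4,-8.4] .. [8.4,8.4,8.4]
lo = A.lo+B.lo = [-16.7-8.4, -10.2-8.4, -1.4-8.4] = [-25.100,-18.600,-9.800]
hi = A.hi+B.hi = [-3.7+8.4, 2.8+8.4, 11.6+8.4] = [4.700,11.200,20.000]
diag = √(29.8²+29.8²+29.8²) = √2664.12 = 51.615

min=[-25.100,-18.600,-9.800] max=[4.700,11.200,20.000] diag=51.615


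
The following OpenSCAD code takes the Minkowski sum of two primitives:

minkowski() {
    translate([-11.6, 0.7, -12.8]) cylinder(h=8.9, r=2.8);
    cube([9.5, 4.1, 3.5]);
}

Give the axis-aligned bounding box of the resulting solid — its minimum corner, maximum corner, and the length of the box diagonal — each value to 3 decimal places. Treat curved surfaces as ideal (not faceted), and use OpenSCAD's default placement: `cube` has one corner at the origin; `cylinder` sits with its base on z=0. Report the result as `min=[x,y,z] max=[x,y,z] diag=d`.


A = translate([-11.6, 0.7, -12.8]) cylinder(h=8.9, r=2.8) → bbox [-14.4,-2.1,-12.8] .. [-8.8,3.5,-3.9]
B = cube([9.5, 4.1, 3.5]) → bbox [0,0,0] .. [9.5,4.1,3.5]
lo = A.lo+B.lo = [-14.4+0, -2.1+0, -12.8+0] = [-14.400,-2.100,-12.800]
hi = A.hi+B.hi = [-8.8+9.5, 3.5+4.1, -3.9+3.5] = [0.700,7.600,-0.400]
diag = √(15.1²+9.7²+12.4²) = √475.86 = 21.814

min=[-14.400,-2.100,-12.800] max=[0.700,7.600,-0.400] diag=21.814


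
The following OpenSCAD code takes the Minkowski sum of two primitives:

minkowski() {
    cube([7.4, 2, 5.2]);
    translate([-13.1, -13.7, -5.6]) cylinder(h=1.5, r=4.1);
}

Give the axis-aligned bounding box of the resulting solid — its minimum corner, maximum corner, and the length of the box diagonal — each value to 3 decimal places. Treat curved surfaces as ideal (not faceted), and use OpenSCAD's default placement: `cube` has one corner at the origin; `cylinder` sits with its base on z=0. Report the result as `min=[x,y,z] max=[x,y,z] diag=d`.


min=[-17.200,-17.800,-5.600] max=[-1.600,-7.600,1.100] diag=19.806

A = translate([-13.1, -13.7, -5.6]) cylinder(h=1.5, r=4.1) → bbox [-17.2,-17.8,-5.6] .. [-9,-9.6,-4.1]
B = cube([7.4, 2, 5.2]) → bbox [0,0,0] .. [7.4,2,5.2]
lo = A.lo+B.lo = [-17.2+0, -17.8+0, -5.6+0] = [-17.200,-17.800,-5.600]
hi = A.hi+B.hi = [-9+7.4, -9.6+2, -4.1+5.2] = [-1.600,-7.600,1.100]
diag = √(15.6²+10.2²+6.7²) = √392.29 = 19.806


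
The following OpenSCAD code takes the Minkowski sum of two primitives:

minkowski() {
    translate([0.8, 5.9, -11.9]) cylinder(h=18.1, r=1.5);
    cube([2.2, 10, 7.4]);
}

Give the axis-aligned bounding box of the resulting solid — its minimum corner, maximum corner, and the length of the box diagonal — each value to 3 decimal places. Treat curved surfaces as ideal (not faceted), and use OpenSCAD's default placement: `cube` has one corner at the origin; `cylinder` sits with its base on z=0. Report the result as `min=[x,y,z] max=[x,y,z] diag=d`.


min=[-0.700,4.400,-11.900] max=[4.500,17.400,13.600] diag=29.091

A = translate([0.8, 5.9, -11.9]) cylinder(h=18.1, r=1.5) → bbox [-0.7,4.4,-11.9] .. [2.3,7.4,6.2]
B = cube([2.2, 10, 7.4]) → bbox [0,0,0] .. [2.2,10,7.4]
lo = A.lo+B.lo = [-0.7+0, 4.4+0, -11.9+0] = [-0.700,4.400,-11.900]
hi = A.hi+B.hi = [2.3+2.2, 7.4+10, 6.2+7.4] = [4.500,17.400,13.600]
diag = √(5.2²+13²+25.5²) = √846.29 = 29.091


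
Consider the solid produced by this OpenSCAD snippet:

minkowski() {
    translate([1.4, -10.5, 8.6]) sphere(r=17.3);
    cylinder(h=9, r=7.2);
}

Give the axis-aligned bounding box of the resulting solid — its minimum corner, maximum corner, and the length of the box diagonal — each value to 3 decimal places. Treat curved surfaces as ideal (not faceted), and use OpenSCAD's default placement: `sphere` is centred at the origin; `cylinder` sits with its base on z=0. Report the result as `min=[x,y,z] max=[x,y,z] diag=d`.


min=[-23.100,-35.000,-8.700] max=[25.900,14.000,34.900] diag=81.872

A = translate([1.4, -10.5, 8.6]) sphere(r=17.3) → bbox [-15.9,-27.8,-8.7] .. [18.7,6.8,25.9]
B = cylinder(h=9, r=7.2) → bbox [-7.2,-7.2,0] .. [7.2,7.2,9]
lo = A.lo+B.lo = [-15.9-7.2, -27.8-7.2, -8.7+0] = [-23.100,-35.000,-8.700]
hi = A.hi+B.hi = [18.7+7.2, 6.8+7.2, 25.9+9] = [25.900,14.000,34.900]
diag = √(49²+49²+43.6²) = √6702.96 = 81.872
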